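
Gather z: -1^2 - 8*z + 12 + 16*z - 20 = 8*z - 9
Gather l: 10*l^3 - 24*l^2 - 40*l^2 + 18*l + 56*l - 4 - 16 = 10*l^3 - 64*l^2 + 74*l - 20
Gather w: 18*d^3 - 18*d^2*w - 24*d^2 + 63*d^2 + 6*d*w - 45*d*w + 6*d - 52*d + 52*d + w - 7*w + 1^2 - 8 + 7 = 18*d^3 + 39*d^2 + 6*d + w*(-18*d^2 - 39*d - 6)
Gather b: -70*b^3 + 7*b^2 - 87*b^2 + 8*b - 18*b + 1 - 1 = -70*b^3 - 80*b^2 - 10*b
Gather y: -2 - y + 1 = -y - 1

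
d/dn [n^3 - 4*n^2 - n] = 3*n^2 - 8*n - 1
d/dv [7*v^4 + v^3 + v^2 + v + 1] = 28*v^3 + 3*v^2 + 2*v + 1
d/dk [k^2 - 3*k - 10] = 2*k - 3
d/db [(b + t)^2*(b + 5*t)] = (b + t)*(3*b + 11*t)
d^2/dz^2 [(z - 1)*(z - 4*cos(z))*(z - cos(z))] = 5*z^2*cos(z) + 20*z*sin(z) - 5*z*cos(z) - 8*z*cos(2*z) + 6*z - 10*sqrt(2)*sin(z + pi/4) + 8*sqrt(2)*cos(2*z + pi/4) - 2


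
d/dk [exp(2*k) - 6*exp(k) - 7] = 2*(exp(k) - 3)*exp(k)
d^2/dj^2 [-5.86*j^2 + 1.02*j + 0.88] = -11.7200000000000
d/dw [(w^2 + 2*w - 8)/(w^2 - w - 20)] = -3/(w^2 - 10*w + 25)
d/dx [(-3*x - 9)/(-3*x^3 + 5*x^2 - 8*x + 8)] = 6*(-3*x^3 - 11*x^2 + 15*x - 16)/(9*x^6 - 30*x^5 + 73*x^4 - 128*x^3 + 144*x^2 - 128*x + 64)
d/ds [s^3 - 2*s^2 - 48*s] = 3*s^2 - 4*s - 48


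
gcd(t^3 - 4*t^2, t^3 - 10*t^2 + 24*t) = t^2 - 4*t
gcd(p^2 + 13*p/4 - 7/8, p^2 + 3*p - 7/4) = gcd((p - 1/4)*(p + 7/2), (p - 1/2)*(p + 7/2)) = p + 7/2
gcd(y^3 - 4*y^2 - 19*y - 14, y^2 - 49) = y - 7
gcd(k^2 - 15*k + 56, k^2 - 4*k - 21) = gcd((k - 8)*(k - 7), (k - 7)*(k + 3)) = k - 7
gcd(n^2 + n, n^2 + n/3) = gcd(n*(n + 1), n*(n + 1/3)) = n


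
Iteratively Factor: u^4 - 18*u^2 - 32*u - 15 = (u + 3)*(u^3 - 3*u^2 - 9*u - 5) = (u + 1)*(u + 3)*(u^2 - 4*u - 5) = (u + 1)^2*(u + 3)*(u - 5)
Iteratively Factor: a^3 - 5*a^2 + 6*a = (a - 2)*(a^2 - 3*a) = a*(a - 2)*(a - 3)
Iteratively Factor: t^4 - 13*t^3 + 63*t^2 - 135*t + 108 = (t - 3)*(t^3 - 10*t^2 + 33*t - 36) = (t - 3)^2*(t^2 - 7*t + 12) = (t - 4)*(t - 3)^2*(t - 3)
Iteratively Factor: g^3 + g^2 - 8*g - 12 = (g + 2)*(g^2 - g - 6) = (g - 3)*(g + 2)*(g + 2)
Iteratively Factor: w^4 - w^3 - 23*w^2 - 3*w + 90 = (w + 3)*(w^3 - 4*w^2 - 11*w + 30) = (w - 5)*(w + 3)*(w^2 + w - 6) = (w - 5)*(w + 3)^2*(w - 2)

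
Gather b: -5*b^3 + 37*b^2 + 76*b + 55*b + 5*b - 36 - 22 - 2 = -5*b^3 + 37*b^2 + 136*b - 60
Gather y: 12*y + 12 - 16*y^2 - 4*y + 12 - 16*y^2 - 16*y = -32*y^2 - 8*y + 24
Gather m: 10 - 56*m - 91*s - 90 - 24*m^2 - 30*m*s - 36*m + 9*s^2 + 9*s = -24*m^2 + m*(-30*s - 92) + 9*s^2 - 82*s - 80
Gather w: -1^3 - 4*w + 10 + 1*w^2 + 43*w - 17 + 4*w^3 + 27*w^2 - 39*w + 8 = 4*w^3 + 28*w^2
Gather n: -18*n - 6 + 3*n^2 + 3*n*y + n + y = 3*n^2 + n*(3*y - 17) + y - 6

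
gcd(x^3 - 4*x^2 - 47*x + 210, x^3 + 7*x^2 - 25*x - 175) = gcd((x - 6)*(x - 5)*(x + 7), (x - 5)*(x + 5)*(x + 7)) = x^2 + 2*x - 35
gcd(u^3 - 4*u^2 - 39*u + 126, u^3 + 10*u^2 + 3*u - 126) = u^2 + 3*u - 18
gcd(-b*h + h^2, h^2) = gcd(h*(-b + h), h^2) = h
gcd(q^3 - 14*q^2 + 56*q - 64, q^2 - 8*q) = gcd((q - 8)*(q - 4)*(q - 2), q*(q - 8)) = q - 8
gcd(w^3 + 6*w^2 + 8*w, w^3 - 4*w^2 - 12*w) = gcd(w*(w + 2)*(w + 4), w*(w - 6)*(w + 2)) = w^2 + 2*w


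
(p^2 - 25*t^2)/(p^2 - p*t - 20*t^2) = (p + 5*t)/(p + 4*t)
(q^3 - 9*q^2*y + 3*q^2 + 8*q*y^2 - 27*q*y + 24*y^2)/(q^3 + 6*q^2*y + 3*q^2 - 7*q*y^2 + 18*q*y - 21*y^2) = (q - 8*y)/(q + 7*y)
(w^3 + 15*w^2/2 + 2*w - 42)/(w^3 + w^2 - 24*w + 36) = (w + 7/2)/(w - 3)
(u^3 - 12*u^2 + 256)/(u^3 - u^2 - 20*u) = (u^2 - 16*u + 64)/(u*(u - 5))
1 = 1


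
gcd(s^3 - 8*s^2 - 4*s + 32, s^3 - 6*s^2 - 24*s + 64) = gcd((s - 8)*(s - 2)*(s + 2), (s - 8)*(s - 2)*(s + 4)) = s^2 - 10*s + 16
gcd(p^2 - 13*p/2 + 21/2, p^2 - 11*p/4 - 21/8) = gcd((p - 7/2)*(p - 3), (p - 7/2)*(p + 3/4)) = p - 7/2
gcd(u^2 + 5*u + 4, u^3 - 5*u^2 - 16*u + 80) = u + 4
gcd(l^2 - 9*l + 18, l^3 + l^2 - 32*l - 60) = l - 6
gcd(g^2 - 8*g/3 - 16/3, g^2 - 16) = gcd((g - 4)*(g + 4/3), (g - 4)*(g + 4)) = g - 4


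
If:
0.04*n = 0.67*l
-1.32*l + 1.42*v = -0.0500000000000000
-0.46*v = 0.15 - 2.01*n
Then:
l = 0.00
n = 0.07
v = -0.03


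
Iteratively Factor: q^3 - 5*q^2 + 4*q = (q - 4)*(q^2 - q) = (q - 4)*(q - 1)*(q)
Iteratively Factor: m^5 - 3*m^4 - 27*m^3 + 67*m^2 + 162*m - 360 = (m - 3)*(m^4 - 27*m^2 - 14*m + 120) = (m - 3)*(m + 3)*(m^3 - 3*m^2 - 18*m + 40) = (m - 3)*(m - 2)*(m + 3)*(m^2 - m - 20) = (m - 5)*(m - 3)*(m - 2)*(m + 3)*(m + 4)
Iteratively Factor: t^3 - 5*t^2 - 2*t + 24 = (t + 2)*(t^2 - 7*t + 12) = (t - 3)*(t + 2)*(t - 4)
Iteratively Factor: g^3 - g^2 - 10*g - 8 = (g + 2)*(g^2 - 3*g - 4) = (g + 1)*(g + 2)*(g - 4)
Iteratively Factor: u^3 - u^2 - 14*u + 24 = (u - 3)*(u^2 + 2*u - 8) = (u - 3)*(u + 4)*(u - 2)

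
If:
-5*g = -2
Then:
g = 2/5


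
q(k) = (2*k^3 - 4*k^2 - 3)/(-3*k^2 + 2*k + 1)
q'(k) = (6*k - 2)*(2*k^3 - 4*k^2 - 3)/(-3*k^2 + 2*k + 1)^2 + (6*k^2 - 8*k)/(-3*k^2 + 2*k + 1) = 2*(-3*k^4 + 4*k^3 - k^2 - 13*k + 3)/(9*k^4 - 12*k^3 - 2*k^2 + 4*k + 1)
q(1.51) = 1.86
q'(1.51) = -5.21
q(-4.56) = 3.91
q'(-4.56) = -0.66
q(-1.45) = 2.13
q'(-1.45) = -0.17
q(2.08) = 0.30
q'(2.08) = -1.59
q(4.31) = -1.80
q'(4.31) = -0.74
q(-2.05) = 2.36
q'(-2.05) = -0.50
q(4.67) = -2.06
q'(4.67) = -0.72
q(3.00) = -0.75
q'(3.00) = -0.90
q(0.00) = -3.00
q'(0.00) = 6.00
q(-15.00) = 10.87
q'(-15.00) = -0.67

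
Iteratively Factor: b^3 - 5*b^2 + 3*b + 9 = (b - 3)*(b^2 - 2*b - 3) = (b - 3)^2*(b + 1)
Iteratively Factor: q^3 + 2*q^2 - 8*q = (q)*(q^2 + 2*q - 8) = q*(q + 4)*(q - 2)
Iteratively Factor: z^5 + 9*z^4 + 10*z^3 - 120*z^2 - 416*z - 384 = (z + 3)*(z^4 + 6*z^3 - 8*z^2 - 96*z - 128) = (z + 3)*(z + 4)*(z^3 + 2*z^2 - 16*z - 32) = (z + 3)*(z + 4)^2*(z^2 - 2*z - 8) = (z - 4)*(z + 3)*(z + 4)^2*(z + 2)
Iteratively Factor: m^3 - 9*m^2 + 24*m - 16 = (m - 4)*(m^2 - 5*m + 4) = (m - 4)*(m - 1)*(m - 4)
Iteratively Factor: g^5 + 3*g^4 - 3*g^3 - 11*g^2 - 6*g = (g + 3)*(g^4 - 3*g^2 - 2*g) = (g - 2)*(g + 3)*(g^3 + 2*g^2 + g) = (g - 2)*(g + 1)*(g + 3)*(g^2 + g) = g*(g - 2)*(g + 1)*(g + 3)*(g + 1)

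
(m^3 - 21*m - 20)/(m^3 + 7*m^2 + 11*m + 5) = (m^2 - m - 20)/(m^2 + 6*m + 5)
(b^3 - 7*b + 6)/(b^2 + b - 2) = (b^2 + b - 6)/(b + 2)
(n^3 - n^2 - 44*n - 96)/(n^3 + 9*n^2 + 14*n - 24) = (n^2 - 5*n - 24)/(n^2 + 5*n - 6)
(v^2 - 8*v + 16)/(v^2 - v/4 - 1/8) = 8*(-v^2 + 8*v - 16)/(-8*v^2 + 2*v + 1)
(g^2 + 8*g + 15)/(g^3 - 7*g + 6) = (g + 5)/(g^2 - 3*g + 2)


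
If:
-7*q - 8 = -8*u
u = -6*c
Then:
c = -u/6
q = 8*u/7 - 8/7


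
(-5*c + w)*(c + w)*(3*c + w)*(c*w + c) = -15*c^4*w - 15*c^4 - 17*c^3*w^2 - 17*c^3*w - c^2*w^3 - c^2*w^2 + c*w^4 + c*w^3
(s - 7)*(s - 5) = s^2 - 12*s + 35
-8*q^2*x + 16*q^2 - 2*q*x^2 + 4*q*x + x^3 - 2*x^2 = (-4*q + x)*(2*q + x)*(x - 2)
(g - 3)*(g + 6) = g^2 + 3*g - 18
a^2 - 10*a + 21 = (a - 7)*(a - 3)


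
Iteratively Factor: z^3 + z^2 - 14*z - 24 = (z + 3)*(z^2 - 2*z - 8) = (z + 2)*(z + 3)*(z - 4)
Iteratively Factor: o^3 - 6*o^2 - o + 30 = (o + 2)*(o^2 - 8*o + 15) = (o - 3)*(o + 2)*(o - 5)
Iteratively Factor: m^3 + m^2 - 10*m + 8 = (m - 1)*(m^2 + 2*m - 8) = (m - 2)*(m - 1)*(m + 4)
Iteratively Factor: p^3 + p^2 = (p)*(p^2 + p) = p^2*(p + 1)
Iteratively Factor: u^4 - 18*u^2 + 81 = (u + 3)*(u^3 - 3*u^2 - 9*u + 27) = (u - 3)*(u + 3)*(u^2 - 9) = (u - 3)^2*(u + 3)*(u + 3)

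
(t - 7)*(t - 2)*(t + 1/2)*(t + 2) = t^4 - 13*t^3/2 - 15*t^2/2 + 26*t + 14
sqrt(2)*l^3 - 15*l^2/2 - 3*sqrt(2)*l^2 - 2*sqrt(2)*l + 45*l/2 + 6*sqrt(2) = (l - 3)*(l - 4*sqrt(2))*(sqrt(2)*l + 1/2)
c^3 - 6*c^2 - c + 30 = (c - 5)*(c - 3)*(c + 2)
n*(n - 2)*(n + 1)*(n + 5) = n^4 + 4*n^3 - 7*n^2 - 10*n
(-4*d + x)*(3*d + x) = -12*d^2 - d*x + x^2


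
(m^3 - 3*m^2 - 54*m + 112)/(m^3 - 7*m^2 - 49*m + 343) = (m^2 - 10*m + 16)/(m^2 - 14*m + 49)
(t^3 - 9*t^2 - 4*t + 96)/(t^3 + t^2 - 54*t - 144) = (t - 4)/(t + 6)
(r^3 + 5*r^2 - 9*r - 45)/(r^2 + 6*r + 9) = (r^2 + 2*r - 15)/(r + 3)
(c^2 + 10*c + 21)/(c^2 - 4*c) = (c^2 + 10*c + 21)/(c*(c - 4))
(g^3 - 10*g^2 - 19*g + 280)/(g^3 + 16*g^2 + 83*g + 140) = (g^2 - 15*g + 56)/(g^2 + 11*g + 28)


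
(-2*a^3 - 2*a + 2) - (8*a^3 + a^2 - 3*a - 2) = -10*a^3 - a^2 + a + 4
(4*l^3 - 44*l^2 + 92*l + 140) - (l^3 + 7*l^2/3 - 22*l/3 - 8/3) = 3*l^3 - 139*l^2/3 + 298*l/3 + 428/3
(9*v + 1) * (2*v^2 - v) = 18*v^3 - 7*v^2 - v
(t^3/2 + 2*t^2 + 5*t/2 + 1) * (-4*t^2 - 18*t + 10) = -2*t^5 - 17*t^4 - 41*t^3 - 29*t^2 + 7*t + 10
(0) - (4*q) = -4*q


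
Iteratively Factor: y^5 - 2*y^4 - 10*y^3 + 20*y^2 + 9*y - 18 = (y - 2)*(y^4 - 10*y^2 + 9) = (y - 2)*(y + 1)*(y^3 - y^2 - 9*y + 9) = (y - 2)*(y - 1)*(y + 1)*(y^2 - 9) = (y - 2)*(y - 1)*(y + 1)*(y + 3)*(y - 3)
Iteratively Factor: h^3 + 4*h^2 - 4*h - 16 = (h - 2)*(h^2 + 6*h + 8) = (h - 2)*(h + 4)*(h + 2)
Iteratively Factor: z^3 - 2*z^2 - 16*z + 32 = (z - 2)*(z^2 - 16) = (z - 4)*(z - 2)*(z + 4)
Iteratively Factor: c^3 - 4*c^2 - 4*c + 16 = (c - 4)*(c^2 - 4) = (c - 4)*(c + 2)*(c - 2)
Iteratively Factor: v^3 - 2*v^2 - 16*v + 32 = (v - 2)*(v^2 - 16) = (v - 2)*(v + 4)*(v - 4)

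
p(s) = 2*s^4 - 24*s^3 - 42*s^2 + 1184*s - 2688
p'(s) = 8*s^3 - 72*s^2 - 84*s + 1184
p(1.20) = -1365.00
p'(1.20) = 993.34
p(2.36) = -381.10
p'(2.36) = 689.90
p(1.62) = -968.41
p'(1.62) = 892.98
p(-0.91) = -3780.76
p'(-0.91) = 1194.79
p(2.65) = -193.34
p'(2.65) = 604.66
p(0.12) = -2546.57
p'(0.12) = 1172.90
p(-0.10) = -2806.80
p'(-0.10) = 1191.67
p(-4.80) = -5622.99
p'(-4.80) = -956.42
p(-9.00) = 13872.00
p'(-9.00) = -9724.00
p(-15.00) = 152352.00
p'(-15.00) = -40756.00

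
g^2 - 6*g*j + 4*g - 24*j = (g + 4)*(g - 6*j)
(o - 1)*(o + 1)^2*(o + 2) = o^4 + 3*o^3 + o^2 - 3*o - 2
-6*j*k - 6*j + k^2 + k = (-6*j + k)*(k + 1)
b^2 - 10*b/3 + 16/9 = (b - 8/3)*(b - 2/3)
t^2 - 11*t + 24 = (t - 8)*(t - 3)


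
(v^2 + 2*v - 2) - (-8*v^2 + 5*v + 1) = 9*v^2 - 3*v - 3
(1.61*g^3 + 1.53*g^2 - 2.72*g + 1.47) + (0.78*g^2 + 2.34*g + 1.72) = 1.61*g^3 + 2.31*g^2 - 0.38*g + 3.19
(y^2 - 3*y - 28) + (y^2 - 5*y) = 2*y^2 - 8*y - 28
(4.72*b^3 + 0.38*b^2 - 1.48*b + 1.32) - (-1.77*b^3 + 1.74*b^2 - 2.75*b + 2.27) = 6.49*b^3 - 1.36*b^2 + 1.27*b - 0.95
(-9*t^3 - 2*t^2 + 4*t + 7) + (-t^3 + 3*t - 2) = -10*t^3 - 2*t^2 + 7*t + 5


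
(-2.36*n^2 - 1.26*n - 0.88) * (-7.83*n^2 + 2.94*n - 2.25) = 18.4788*n^4 + 2.9274*n^3 + 8.496*n^2 + 0.2478*n + 1.98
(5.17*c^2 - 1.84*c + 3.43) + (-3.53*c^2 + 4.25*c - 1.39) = 1.64*c^2 + 2.41*c + 2.04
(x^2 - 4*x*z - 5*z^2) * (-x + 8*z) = -x^3 + 12*x^2*z - 27*x*z^2 - 40*z^3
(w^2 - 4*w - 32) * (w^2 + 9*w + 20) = w^4 + 5*w^3 - 48*w^2 - 368*w - 640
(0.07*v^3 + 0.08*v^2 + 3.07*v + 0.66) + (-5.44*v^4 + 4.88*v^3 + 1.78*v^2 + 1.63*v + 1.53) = -5.44*v^4 + 4.95*v^3 + 1.86*v^2 + 4.7*v + 2.19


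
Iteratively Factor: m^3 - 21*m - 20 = (m + 4)*(m^2 - 4*m - 5) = (m + 1)*(m + 4)*(m - 5)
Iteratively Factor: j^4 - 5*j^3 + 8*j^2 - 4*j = (j)*(j^3 - 5*j^2 + 8*j - 4) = j*(j - 1)*(j^2 - 4*j + 4) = j*(j - 2)*(j - 1)*(j - 2)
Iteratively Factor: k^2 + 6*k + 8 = (k + 2)*(k + 4)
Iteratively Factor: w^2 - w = (w - 1)*(w)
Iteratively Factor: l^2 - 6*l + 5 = (l - 1)*(l - 5)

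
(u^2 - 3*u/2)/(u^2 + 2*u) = (u - 3/2)/(u + 2)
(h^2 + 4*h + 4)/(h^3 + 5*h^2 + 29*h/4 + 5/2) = 4*(h + 2)/(4*h^2 + 12*h + 5)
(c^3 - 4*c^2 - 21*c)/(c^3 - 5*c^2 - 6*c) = (-c^2 + 4*c + 21)/(-c^2 + 5*c + 6)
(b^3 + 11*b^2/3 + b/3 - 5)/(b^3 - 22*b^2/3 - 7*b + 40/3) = (b + 3)/(b - 8)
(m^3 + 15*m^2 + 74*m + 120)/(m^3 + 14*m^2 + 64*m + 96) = (m + 5)/(m + 4)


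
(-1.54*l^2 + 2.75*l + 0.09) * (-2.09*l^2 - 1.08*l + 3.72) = 3.2186*l^4 - 4.0843*l^3 - 8.8869*l^2 + 10.1328*l + 0.3348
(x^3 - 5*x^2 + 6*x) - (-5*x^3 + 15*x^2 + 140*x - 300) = 6*x^3 - 20*x^2 - 134*x + 300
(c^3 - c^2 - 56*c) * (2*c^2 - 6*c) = 2*c^5 - 8*c^4 - 106*c^3 + 336*c^2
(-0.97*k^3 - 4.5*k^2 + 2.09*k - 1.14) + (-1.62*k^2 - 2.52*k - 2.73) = -0.97*k^3 - 6.12*k^2 - 0.43*k - 3.87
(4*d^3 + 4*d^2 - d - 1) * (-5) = -20*d^3 - 20*d^2 + 5*d + 5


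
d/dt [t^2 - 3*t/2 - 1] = 2*t - 3/2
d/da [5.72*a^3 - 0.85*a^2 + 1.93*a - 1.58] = 17.16*a^2 - 1.7*a + 1.93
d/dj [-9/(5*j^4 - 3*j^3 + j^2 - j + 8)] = 9*(20*j^3 - 9*j^2 + 2*j - 1)/(5*j^4 - 3*j^3 + j^2 - j + 8)^2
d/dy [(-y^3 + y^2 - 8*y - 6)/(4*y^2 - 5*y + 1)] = 2*(-2*y^4 + 5*y^3 + 12*y^2 + 25*y - 19)/(16*y^4 - 40*y^3 + 33*y^2 - 10*y + 1)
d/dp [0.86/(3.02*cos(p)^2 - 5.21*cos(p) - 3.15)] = (5.1944*cos(p) - 4.4806)*sin(p)/(-3.02*cos(p)^2 + 5.21*cos(p) + 3.15)^2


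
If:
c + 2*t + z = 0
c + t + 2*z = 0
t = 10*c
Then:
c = 0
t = 0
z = 0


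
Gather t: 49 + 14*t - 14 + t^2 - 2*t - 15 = t^2 + 12*t + 20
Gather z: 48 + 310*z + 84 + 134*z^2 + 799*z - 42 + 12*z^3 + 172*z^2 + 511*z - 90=12*z^3 + 306*z^2 + 1620*z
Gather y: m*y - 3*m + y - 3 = -3*m + y*(m + 1) - 3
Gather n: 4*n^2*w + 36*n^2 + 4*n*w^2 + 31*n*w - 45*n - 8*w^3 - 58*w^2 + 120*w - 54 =n^2*(4*w + 36) + n*(4*w^2 + 31*w - 45) - 8*w^3 - 58*w^2 + 120*w - 54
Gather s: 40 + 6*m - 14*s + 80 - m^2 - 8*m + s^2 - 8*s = -m^2 - 2*m + s^2 - 22*s + 120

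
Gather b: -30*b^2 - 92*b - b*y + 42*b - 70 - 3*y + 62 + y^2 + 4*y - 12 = -30*b^2 + b*(-y - 50) + y^2 + y - 20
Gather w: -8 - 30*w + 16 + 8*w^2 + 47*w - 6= 8*w^2 + 17*w + 2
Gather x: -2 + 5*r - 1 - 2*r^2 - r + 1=-2*r^2 + 4*r - 2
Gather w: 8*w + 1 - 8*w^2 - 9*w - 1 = -8*w^2 - w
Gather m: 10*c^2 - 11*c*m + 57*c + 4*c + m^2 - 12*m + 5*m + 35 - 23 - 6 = 10*c^2 + 61*c + m^2 + m*(-11*c - 7) + 6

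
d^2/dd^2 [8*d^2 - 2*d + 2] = 16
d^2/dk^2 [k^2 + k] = 2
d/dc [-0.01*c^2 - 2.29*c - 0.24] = -0.02*c - 2.29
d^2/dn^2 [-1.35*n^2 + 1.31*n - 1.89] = -2.70000000000000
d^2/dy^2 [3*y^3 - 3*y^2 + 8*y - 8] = 18*y - 6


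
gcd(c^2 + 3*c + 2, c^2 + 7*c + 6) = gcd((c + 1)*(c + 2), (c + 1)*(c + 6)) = c + 1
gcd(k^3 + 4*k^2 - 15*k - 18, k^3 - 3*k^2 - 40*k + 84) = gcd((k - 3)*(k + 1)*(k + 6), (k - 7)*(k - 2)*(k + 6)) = k + 6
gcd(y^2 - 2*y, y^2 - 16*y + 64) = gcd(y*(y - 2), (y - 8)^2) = 1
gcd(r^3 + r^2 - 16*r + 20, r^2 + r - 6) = r - 2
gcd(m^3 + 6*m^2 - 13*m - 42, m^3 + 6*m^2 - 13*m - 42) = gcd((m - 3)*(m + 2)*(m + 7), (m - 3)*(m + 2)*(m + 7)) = m^3 + 6*m^2 - 13*m - 42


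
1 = 1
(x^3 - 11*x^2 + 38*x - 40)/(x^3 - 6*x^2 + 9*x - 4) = (x^2 - 7*x + 10)/(x^2 - 2*x + 1)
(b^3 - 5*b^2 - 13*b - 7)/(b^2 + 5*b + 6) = (b^3 - 5*b^2 - 13*b - 7)/(b^2 + 5*b + 6)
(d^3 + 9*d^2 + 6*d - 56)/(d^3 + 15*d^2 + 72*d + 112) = (d - 2)/(d + 4)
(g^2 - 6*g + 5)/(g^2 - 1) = (g - 5)/(g + 1)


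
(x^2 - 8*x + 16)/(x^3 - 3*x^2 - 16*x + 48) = (x - 4)/(x^2 + x - 12)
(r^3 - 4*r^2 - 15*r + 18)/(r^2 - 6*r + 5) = (r^2 - 3*r - 18)/(r - 5)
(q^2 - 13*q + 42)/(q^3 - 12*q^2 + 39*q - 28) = (q - 6)/(q^2 - 5*q + 4)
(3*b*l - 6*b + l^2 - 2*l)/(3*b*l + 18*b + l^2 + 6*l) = (l - 2)/(l + 6)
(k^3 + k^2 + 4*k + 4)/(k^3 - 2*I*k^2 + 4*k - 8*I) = (k + 1)/(k - 2*I)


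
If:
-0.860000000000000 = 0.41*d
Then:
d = -2.10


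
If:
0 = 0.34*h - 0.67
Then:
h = 1.97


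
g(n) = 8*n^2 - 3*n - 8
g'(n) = 16*n - 3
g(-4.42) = 161.55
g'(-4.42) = -73.72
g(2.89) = 50.15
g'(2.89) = 43.24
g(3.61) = 85.43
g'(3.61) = 54.76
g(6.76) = 337.30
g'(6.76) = 105.16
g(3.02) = 55.90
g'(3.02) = 45.32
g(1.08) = -1.91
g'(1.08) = 14.28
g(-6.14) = 312.02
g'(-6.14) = -101.24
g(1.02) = -2.74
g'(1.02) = 13.32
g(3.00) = 55.00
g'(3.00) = 45.00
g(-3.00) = 73.00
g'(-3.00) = -51.00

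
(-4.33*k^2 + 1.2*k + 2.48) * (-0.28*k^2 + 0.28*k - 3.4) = 1.2124*k^4 - 1.5484*k^3 + 14.3636*k^2 - 3.3856*k - 8.432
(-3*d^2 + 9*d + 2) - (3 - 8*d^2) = 5*d^2 + 9*d - 1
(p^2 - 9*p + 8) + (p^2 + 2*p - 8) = 2*p^2 - 7*p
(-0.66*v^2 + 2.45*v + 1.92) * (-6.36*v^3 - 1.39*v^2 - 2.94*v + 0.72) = 4.1976*v^5 - 14.6646*v^4 - 13.6763*v^3 - 10.347*v^2 - 3.8808*v + 1.3824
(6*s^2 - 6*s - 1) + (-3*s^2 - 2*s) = 3*s^2 - 8*s - 1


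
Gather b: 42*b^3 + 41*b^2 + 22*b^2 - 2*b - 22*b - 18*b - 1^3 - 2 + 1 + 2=42*b^3 + 63*b^2 - 42*b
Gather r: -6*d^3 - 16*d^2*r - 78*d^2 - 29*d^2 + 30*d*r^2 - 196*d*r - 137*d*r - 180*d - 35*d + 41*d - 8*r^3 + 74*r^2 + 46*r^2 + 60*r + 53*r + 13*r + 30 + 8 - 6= -6*d^3 - 107*d^2 - 174*d - 8*r^3 + r^2*(30*d + 120) + r*(-16*d^2 - 333*d + 126) + 32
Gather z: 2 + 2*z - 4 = 2*z - 2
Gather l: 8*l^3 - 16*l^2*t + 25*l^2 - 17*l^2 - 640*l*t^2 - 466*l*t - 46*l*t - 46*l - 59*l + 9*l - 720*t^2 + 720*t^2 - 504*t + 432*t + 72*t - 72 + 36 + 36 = 8*l^3 + l^2*(8 - 16*t) + l*(-640*t^2 - 512*t - 96)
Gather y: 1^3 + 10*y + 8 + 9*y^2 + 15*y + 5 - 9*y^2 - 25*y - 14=0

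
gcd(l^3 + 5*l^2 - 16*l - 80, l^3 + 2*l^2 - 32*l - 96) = l + 4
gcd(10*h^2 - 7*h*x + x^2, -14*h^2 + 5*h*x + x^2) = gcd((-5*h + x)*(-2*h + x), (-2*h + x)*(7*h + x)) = -2*h + x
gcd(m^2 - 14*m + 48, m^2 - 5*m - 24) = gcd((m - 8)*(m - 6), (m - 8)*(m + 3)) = m - 8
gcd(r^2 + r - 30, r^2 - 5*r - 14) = 1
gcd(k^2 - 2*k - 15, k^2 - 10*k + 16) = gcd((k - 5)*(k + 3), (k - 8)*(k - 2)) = 1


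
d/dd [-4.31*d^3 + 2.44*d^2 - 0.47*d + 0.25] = -12.93*d^2 + 4.88*d - 0.47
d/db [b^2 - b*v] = 2*b - v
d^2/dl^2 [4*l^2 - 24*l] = 8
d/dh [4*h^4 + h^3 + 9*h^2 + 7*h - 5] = 16*h^3 + 3*h^2 + 18*h + 7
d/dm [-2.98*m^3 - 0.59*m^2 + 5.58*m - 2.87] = -8.94*m^2 - 1.18*m + 5.58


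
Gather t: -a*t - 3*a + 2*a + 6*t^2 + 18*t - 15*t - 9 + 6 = -a + 6*t^2 + t*(3 - a) - 3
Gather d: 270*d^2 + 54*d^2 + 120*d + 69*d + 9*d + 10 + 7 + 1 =324*d^2 + 198*d + 18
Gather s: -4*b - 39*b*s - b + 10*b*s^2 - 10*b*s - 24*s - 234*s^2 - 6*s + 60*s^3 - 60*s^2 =-5*b + 60*s^3 + s^2*(10*b - 294) + s*(-49*b - 30)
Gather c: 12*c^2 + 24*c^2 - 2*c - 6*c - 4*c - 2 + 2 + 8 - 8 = 36*c^2 - 12*c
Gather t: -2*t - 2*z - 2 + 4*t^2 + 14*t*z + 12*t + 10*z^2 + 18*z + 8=4*t^2 + t*(14*z + 10) + 10*z^2 + 16*z + 6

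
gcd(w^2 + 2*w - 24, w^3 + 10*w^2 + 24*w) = w + 6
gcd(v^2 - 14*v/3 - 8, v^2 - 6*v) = v - 6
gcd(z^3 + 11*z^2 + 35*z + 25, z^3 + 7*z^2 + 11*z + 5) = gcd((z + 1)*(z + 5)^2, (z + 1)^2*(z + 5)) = z^2 + 6*z + 5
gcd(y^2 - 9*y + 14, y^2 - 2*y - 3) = 1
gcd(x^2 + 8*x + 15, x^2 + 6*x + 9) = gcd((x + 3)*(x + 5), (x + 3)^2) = x + 3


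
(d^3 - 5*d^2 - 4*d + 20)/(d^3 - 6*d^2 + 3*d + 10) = (d + 2)/(d + 1)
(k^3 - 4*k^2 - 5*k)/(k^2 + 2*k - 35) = k*(k + 1)/(k + 7)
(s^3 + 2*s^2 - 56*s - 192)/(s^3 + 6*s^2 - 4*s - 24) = (s^2 - 4*s - 32)/(s^2 - 4)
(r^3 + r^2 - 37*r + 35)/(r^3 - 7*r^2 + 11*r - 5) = (r + 7)/(r - 1)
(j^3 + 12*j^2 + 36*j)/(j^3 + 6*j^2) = (j + 6)/j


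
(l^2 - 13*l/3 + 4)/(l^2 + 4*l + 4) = (l^2 - 13*l/3 + 4)/(l^2 + 4*l + 4)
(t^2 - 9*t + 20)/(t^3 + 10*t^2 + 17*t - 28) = (t^2 - 9*t + 20)/(t^3 + 10*t^2 + 17*t - 28)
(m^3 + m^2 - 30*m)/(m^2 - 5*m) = m + 6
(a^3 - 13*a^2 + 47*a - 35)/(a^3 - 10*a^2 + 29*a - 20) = (a - 7)/(a - 4)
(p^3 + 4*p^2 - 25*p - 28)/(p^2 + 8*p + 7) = p - 4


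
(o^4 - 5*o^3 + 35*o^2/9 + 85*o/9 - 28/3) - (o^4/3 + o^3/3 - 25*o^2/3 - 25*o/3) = 2*o^4/3 - 16*o^3/3 + 110*o^2/9 + 160*o/9 - 28/3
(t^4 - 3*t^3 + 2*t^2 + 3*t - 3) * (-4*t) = -4*t^5 + 12*t^4 - 8*t^3 - 12*t^2 + 12*t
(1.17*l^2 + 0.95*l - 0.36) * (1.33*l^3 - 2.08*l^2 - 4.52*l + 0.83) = 1.5561*l^5 - 1.1701*l^4 - 7.7432*l^3 - 2.5741*l^2 + 2.4157*l - 0.2988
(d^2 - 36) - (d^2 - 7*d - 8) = 7*d - 28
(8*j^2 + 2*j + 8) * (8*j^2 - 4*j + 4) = 64*j^4 - 16*j^3 + 88*j^2 - 24*j + 32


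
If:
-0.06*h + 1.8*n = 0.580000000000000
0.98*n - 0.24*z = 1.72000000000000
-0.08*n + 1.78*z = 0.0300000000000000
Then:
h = 43.70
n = 1.78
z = 0.10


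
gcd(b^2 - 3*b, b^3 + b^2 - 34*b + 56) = 1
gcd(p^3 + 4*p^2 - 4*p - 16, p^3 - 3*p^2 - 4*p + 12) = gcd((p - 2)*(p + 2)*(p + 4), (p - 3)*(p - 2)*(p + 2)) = p^2 - 4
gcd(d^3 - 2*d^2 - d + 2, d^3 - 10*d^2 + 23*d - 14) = d^2 - 3*d + 2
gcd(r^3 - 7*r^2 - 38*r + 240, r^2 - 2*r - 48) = r^2 - 2*r - 48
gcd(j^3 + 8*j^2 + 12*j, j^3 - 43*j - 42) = j + 6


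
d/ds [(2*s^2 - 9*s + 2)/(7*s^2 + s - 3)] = 5*(13*s^2 - 8*s + 5)/(49*s^4 + 14*s^3 - 41*s^2 - 6*s + 9)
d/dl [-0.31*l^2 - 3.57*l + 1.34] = -0.62*l - 3.57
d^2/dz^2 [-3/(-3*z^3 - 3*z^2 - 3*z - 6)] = 2*(-(3*z + 1)*(z^3 + z^2 + z + 2) + (3*z^2 + 2*z + 1)^2)/(z^3 + z^2 + z + 2)^3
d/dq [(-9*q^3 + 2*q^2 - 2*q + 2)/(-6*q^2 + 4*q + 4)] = (27*q^4 - 36*q^3 - 56*q^2 + 20*q - 8)/(2*(9*q^4 - 12*q^3 - 8*q^2 + 8*q + 4))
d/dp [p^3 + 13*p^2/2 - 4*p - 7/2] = 3*p^2 + 13*p - 4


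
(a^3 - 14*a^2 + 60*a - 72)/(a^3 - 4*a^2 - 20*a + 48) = (a - 6)/(a + 4)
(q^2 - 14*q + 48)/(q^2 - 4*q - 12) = (q - 8)/(q + 2)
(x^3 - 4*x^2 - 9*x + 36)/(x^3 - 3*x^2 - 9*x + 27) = (x - 4)/(x - 3)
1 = 1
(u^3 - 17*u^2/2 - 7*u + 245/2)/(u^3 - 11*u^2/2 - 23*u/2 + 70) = (u - 7)/(u - 4)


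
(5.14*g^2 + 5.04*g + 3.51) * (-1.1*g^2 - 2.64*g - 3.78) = -5.654*g^4 - 19.1136*g^3 - 36.5958*g^2 - 28.3176*g - 13.2678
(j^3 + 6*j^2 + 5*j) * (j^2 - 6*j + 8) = j^5 - 23*j^3 + 18*j^2 + 40*j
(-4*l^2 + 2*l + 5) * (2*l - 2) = -8*l^3 + 12*l^2 + 6*l - 10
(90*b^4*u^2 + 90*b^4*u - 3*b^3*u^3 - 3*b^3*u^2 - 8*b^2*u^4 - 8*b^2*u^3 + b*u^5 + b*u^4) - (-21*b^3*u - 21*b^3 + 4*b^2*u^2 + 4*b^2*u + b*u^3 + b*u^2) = 90*b^4*u^2 + 90*b^4*u - 3*b^3*u^3 - 3*b^3*u^2 + 21*b^3*u + 21*b^3 - 8*b^2*u^4 - 8*b^2*u^3 - 4*b^2*u^2 - 4*b^2*u + b*u^5 + b*u^4 - b*u^3 - b*u^2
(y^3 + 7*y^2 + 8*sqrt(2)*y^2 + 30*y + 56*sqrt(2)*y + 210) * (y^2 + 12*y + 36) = y^5 + 8*sqrt(2)*y^4 + 19*y^4 + 150*y^3 + 152*sqrt(2)*y^3 + 822*y^2 + 960*sqrt(2)*y^2 + 2016*sqrt(2)*y + 3600*y + 7560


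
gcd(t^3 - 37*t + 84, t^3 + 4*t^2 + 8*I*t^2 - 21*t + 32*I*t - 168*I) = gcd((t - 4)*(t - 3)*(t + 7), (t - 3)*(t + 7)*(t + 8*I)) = t^2 + 4*t - 21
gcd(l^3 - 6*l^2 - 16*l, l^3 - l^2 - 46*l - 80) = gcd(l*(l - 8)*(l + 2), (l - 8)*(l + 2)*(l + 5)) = l^2 - 6*l - 16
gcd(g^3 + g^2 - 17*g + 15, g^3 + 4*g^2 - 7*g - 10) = g + 5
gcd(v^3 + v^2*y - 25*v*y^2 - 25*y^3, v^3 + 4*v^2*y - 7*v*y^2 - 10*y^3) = v^2 + 6*v*y + 5*y^2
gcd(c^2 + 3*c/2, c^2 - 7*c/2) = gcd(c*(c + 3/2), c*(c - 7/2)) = c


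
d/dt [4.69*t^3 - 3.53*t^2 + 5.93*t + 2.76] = 14.07*t^2 - 7.06*t + 5.93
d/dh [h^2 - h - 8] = 2*h - 1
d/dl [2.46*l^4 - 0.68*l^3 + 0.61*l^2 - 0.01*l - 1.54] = 9.84*l^3 - 2.04*l^2 + 1.22*l - 0.01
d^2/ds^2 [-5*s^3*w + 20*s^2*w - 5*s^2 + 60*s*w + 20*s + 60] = -30*s*w + 40*w - 10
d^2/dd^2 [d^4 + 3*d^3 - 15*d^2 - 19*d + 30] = 12*d^2 + 18*d - 30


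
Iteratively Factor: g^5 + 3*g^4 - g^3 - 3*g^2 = (g + 1)*(g^4 + 2*g^3 - 3*g^2) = (g - 1)*(g + 1)*(g^3 + 3*g^2) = (g - 1)*(g + 1)*(g + 3)*(g^2) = g*(g - 1)*(g + 1)*(g + 3)*(g)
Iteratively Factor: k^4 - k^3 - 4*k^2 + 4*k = (k - 2)*(k^3 + k^2 - 2*k) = (k - 2)*(k + 2)*(k^2 - k) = (k - 2)*(k - 1)*(k + 2)*(k)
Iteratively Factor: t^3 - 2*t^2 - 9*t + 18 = (t - 2)*(t^2 - 9) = (t - 3)*(t - 2)*(t + 3)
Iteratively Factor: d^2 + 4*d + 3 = (d + 1)*(d + 3)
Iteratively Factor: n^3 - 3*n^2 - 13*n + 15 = (n - 5)*(n^2 + 2*n - 3) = (n - 5)*(n + 3)*(n - 1)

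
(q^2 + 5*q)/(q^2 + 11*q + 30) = q/(q + 6)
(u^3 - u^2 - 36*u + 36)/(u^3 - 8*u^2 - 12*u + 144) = (u^2 + 5*u - 6)/(u^2 - 2*u - 24)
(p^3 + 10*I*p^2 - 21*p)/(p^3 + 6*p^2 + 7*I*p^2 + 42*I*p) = (p + 3*I)/(p + 6)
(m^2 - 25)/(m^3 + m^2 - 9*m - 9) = (m^2 - 25)/(m^3 + m^2 - 9*m - 9)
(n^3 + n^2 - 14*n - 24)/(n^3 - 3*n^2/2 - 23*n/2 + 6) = 2*(n + 2)/(2*n - 1)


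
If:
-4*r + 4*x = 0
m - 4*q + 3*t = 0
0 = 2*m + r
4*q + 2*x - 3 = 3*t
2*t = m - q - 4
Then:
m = -1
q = -17/11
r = 2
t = -19/11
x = 2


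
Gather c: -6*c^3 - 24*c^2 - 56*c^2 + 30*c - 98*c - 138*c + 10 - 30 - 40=-6*c^3 - 80*c^2 - 206*c - 60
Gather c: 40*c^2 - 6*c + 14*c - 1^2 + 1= 40*c^2 + 8*c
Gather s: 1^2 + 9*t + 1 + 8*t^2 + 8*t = 8*t^2 + 17*t + 2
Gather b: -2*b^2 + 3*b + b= -2*b^2 + 4*b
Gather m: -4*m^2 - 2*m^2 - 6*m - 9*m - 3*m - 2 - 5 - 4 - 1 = -6*m^2 - 18*m - 12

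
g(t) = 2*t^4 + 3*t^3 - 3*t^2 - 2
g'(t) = 8*t^3 + 9*t^2 - 6*t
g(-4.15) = 325.14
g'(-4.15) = -391.88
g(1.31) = 5.49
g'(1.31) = 25.57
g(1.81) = 27.43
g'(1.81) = 66.06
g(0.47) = -2.25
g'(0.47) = -0.00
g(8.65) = 12911.99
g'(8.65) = 5799.22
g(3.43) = 360.59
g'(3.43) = 408.13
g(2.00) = 42.00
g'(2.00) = 88.00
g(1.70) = 20.77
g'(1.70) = 55.11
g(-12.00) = 35854.00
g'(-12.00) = -12456.00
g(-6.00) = 1834.00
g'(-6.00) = -1368.00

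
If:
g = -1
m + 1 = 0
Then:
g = -1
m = -1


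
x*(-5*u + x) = -5*u*x + x^2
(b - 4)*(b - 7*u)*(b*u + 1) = b^3*u - 7*b^2*u^2 - 4*b^2*u + b^2 + 28*b*u^2 - 7*b*u - 4*b + 28*u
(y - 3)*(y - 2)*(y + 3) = y^3 - 2*y^2 - 9*y + 18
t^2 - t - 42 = (t - 7)*(t + 6)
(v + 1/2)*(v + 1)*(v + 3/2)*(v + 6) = v^4 + 9*v^3 + 83*v^2/4 + 69*v/4 + 9/2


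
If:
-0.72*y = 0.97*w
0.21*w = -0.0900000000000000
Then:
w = -0.43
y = 0.58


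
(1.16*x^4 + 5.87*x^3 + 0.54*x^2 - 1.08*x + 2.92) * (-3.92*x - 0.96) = -4.5472*x^5 - 24.124*x^4 - 7.752*x^3 + 3.7152*x^2 - 10.4096*x - 2.8032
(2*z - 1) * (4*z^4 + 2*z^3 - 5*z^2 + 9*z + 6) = 8*z^5 - 12*z^3 + 23*z^2 + 3*z - 6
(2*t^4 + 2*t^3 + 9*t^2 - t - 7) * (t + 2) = 2*t^5 + 6*t^4 + 13*t^3 + 17*t^2 - 9*t - 14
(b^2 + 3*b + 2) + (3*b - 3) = b^2 + 6*b - 1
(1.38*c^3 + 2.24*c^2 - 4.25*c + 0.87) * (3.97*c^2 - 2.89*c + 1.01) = 5.4786*c^5 + 4.9046*c^4 - 21.9523*c^3 + 17.9988*c^2 - 6.8068*c + 0.8787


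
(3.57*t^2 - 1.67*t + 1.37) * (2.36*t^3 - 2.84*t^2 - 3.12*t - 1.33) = 8.4252*t^5 - 14.08*t^4 - 3.1624*t^3 - 3.4285*t^2 - 2.0533*t - 1.8221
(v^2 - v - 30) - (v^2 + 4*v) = -5*v - 30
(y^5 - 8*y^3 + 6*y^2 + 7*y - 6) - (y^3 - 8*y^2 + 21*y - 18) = y^5 - 9*y^3 + 14*y^2 - 14*y + 12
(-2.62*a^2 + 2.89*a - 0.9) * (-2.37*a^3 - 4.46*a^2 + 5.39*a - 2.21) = 6.2094*a^5 + 4.8359*a^4 - 24.8782*a^3 + 25.3813*a^2 - 11.2379*a + 1.989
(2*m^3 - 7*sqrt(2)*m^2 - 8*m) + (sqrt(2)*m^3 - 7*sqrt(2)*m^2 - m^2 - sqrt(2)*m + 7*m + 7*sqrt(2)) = sqrt(2)*m^3 + 2*m^3 - 14*sqrt(2)*m^2 - m^2 - sqrt(2)*m - m + 7*sqrt(2)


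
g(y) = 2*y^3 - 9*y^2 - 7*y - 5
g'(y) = 6*y^2 - 18*y - 7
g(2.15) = -41.78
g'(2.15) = -17.96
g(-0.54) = -4.16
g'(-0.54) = 4.47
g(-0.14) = -4.20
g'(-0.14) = -4.36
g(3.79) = -51.93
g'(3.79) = 10.96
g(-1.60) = -25.03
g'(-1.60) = 37.16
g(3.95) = -49.81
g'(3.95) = 15.52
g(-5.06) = -459.12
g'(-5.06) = 237.70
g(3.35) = -54.26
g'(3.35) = 0.03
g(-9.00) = -2129.00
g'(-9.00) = 641.00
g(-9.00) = -2129.00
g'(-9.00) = 641.00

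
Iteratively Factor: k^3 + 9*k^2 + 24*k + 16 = (k + 4)*(k^2 + 5*k + 4) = (k + 4)^2*(k + 1)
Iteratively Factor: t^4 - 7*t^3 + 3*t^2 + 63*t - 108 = (t + 3)*(t^3 - 10*t^2 + 33*t - 36) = (t - 3)*(t + 3)*(t^2 - 7*t + 12) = (t - 3)^2*(t + 3)*(t - 4)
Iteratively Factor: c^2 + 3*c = (c + 3)*(c)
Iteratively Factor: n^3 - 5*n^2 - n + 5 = (n - 1)*(n^2 - 4*n - 5) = (n - 1)*(n + 1)*(n - 5)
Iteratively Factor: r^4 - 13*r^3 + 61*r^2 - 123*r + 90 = (r - 5)*(r^3 - 8*r^2 + 21*r - 18) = (r - 5)*(r - 2)*(r^2 - 6*r + 9) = (r - 5)*(r - 3)*(r - 2)*(r - 3)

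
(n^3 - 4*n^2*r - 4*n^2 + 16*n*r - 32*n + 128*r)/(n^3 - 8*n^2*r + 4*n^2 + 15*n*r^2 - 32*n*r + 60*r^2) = (n^2 - 4*n*r - 8*n + 32*r)/(n^2 - 8*n*r + 15*r^2)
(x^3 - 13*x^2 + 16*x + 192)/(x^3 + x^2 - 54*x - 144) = (x - 8)/(x + 6)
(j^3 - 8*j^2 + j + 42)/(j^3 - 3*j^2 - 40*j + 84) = (j^2 - j - 6)/(j^2 + 4*j - 12)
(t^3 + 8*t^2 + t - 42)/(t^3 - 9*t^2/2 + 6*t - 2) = 2*(t^2 + 10*t + 21)/(2*t^2 - 5*t + 2)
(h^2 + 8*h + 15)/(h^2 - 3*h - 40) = (h + 3)/(h - 8)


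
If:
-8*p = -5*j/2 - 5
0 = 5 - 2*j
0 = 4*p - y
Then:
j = 5/2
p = 45/32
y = 45/8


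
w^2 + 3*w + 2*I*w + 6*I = (w + 3)*(w + 2*I)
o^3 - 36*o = o*(o - 6)*(o + 6)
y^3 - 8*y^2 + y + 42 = (y - 7)*(y - 3)*(y + 2)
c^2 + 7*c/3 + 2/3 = (c + 1/3)*(c + 2)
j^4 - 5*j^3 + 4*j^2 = j^2*(j - 4)*(j - 1)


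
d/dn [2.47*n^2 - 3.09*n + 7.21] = 4.94*n - 3.09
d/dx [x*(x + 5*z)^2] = (x + 5*z)*(3*x + 5*z)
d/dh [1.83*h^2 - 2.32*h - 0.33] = 3.66*h - 2.32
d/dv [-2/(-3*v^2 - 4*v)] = 4*(-3*v - 2)/(v^2*(3*v + 4)^2)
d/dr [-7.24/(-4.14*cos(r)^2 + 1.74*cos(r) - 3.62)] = (59.9472*cos(r) - 12.5976)*sin(r)/(4.14*cos(r)^2 - 1.74*cos(r) + 3.62)^2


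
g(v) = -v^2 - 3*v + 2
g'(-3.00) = 3.00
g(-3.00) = 2.00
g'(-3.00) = 3.00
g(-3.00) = 2.00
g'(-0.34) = -2.32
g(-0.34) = 2.90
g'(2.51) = -8.02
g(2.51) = -11.83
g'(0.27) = -3.54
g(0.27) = 1.12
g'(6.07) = -15.14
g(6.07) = -53.05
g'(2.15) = -7.30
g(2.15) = -9.07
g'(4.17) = -11.34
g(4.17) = -27.90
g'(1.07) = -5.14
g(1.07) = -2.35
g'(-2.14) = 1.28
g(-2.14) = 3.84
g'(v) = -2*v - 3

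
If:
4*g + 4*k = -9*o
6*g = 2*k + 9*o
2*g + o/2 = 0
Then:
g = 0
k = 0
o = 0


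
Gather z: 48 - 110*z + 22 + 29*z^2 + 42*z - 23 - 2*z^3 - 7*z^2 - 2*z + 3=-2*z^3 + 22*z^2 - 70*z + 50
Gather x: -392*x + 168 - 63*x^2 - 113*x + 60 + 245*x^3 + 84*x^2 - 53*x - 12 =245*x^3 + 21*x^2 - 558*x + 216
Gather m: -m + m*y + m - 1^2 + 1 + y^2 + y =m*y + y^2 + y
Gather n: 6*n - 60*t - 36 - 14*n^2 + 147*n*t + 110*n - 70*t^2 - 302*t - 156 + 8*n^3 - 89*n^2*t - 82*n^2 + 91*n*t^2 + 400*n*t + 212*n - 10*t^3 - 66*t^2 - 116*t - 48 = 8*n^3 + n^2*(-89*t - 96) + n*(91*t^2 + 547*t + 328) - 10*t^3 - 136*t^2 - 478*t - 240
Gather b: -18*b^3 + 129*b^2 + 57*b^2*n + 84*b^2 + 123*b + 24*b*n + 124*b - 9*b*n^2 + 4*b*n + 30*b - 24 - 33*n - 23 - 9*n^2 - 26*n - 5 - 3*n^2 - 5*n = -18*b^3 + b^2*(57*n + 213) + b*(-9*n^2 + 28*n + 277) - 12*n^2 - 64*n - 52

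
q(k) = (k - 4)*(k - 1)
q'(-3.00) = -11.00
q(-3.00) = 28.00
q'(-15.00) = -35.00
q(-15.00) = 304.00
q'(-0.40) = -5.80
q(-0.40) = 6.16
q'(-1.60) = -8.20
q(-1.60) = 14.56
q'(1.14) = -2.72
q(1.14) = -0.40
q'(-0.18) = -5.36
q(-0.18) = 4.93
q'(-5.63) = -16.26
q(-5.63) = 63.85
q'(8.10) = 11.20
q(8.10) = 29.11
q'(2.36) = -0.28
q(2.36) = -2.23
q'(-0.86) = -6.72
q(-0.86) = 9.04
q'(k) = 2*k - 5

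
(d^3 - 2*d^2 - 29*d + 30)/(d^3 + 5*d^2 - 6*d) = (d^2 - d - 30)/(d*(d + 6))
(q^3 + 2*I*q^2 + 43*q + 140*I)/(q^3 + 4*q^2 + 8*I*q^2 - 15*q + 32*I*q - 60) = (q^2 - 3*I*q + 28)/(q^2 + q*(4 + 3*I) + 12*I)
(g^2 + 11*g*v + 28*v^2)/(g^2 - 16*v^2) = (-g - 7*v)/(-g + 4*v)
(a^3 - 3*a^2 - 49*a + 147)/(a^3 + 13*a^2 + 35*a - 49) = (a^2 - 10*a + 21)/(a^2 + 6*a - 7)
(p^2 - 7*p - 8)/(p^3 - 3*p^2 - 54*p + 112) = (p + 1)/(p^2 + 5*p - 14)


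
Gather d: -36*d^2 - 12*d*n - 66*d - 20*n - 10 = -36*d^2 + d*(-12*n - 66) - 20*n - 10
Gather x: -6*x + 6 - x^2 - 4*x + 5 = -x^2 - 10*x + 11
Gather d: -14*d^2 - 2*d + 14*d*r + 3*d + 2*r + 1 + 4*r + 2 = -14*d^2 + d*(14*r + 1) + 6*r + 3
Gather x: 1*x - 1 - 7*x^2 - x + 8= 7 - 7*x^2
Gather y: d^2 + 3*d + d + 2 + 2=d^2 + 4*d + 4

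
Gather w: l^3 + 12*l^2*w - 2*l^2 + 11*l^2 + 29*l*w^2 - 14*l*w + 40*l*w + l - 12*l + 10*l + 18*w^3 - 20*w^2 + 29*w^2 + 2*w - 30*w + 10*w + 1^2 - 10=l^3 + 9*l^2 - l + 18*w^3 + w^2*(29*l + 9) + w*(12*l^2 + 26*l - 18) - 9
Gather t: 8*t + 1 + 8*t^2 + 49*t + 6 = 8*t^2 + 57*t + 7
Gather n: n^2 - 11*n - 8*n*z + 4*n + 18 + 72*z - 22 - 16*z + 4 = n^2 + n*(-8*z - 7) + 56*z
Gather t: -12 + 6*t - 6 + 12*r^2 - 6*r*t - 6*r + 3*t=12*r^2 - 6*r + t*(9 - 6*r) - 18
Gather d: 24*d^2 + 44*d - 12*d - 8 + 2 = 24*d^2 + 32*d - 6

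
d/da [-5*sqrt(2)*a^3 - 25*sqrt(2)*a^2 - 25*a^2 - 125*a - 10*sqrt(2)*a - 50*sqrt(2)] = -15*sqrt(2)*a^2 - 50*sqrt(2)*a - 50*a - 125 - 10*sqrt(2)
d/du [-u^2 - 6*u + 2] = -2*u - 6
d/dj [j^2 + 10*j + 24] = 2*j + 10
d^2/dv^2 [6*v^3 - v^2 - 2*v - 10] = 36*v - 2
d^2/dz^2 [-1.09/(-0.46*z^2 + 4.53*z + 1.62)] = (0.461288*z^2 - 4.542684*z - 1.09*(0.92*z - 4.53)*(1.84*z - 9.06) - 1.624536)/(-0.46*z^2 + 4.53*z + 1.62)^3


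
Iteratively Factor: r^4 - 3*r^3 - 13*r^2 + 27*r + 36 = (r + 1)*(r^3 - 4*r^2 - 9*r + 36) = (r - 4)*(r + 1)*(r^2 - 9) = (r - 4)*(r + 1)*(r + 3)*(r - 3)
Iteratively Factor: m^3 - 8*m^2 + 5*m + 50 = (m + 2)*(m^2 - 10*m + 25) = (m - 5)*(m + 2)*(m - 5)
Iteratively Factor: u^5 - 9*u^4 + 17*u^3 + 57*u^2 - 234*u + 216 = (u + 3)*(u^4 - 12*u^3 + 53*u^2 - 102*u + 72) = (u - 3)*(u + 3)*(u^3 - 9*u^2 + 26*u - 24) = (u - 3)^2*(u + 3)*(u^2 - 6*u + 8) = (u - 4)*(u - 3)^2*(u + 3)*(u - 2)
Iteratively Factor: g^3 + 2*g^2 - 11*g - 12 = (g + 1)*(g^2 + g - 12) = (g - 3)*(g + 1)*(g + 4)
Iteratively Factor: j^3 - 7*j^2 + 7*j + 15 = (j - 3)*(j^2 - 4*j - 5) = (j - 5)*(j - 3)*(j + 1)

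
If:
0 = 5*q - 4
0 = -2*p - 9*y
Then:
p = -9*y/2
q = 4/5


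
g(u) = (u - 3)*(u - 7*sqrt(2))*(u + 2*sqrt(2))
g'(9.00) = 54.93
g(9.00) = -63.84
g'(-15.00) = 970.35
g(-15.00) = -5455.19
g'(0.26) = -11.82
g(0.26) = 81.57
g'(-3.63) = 105.86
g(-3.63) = -71.90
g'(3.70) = -40.24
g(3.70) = -28.33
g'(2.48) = -38.29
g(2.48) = 20.48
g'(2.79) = -39.63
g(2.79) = 8.39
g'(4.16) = -38.66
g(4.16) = -46.53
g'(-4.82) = 160.00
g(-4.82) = -229.24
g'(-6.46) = 248.53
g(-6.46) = -562.03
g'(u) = (u - 3)*(u - 7*sqrt(2)) + (u - 3)*(u + 2*sqrt(2)) + (u - 7*sqrt(2))*(u + 2*sqrt(2))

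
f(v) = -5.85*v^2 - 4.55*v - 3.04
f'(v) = -11.7*v - 4.55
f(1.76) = -29.17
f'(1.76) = -25.14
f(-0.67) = -2.62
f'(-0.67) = 3.29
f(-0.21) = -2.34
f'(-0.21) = -2.09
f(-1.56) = -10.18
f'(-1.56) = 13.70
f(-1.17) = -5.72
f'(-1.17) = 9.14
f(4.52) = -143.12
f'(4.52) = -57.43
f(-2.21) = -21.56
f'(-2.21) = 21.31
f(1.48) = -22.59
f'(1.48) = -21.87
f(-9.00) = -435.94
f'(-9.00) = 100.75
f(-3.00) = -42.04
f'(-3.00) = 30.55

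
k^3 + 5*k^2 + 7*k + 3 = (k + 1)^2*(k + 3)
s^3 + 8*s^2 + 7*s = s*(s + 1)*(s + 7)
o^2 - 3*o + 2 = (o - 2)*(o - 1)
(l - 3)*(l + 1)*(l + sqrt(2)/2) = l^3 - 2*l^2 + sqrt(2)*l^2/2 - 3*l - sqrt(2)*l - 3*sqrt(2)/2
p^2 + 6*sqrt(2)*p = p*(p + 6*sqrt(2))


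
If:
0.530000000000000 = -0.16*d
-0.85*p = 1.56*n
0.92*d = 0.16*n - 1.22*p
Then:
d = -3.31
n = -1.27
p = 2.33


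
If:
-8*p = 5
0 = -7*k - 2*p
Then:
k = 5/28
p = -5/8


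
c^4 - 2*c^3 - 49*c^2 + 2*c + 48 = (c - 8)*(c - 1)*(c + 1)*(c + 6)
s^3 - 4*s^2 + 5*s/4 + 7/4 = (s - 7/2)*(s - 1)*(s + 1/2)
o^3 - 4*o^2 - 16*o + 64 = (o - 4)^2*(o + 4)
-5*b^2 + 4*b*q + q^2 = (-b + q)*(5*b + q)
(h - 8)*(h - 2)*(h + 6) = h^3 - 4*h^2 - 44*h + 96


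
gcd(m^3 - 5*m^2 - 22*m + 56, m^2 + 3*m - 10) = m - 2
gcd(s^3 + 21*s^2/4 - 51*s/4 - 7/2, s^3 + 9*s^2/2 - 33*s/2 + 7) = s^2 + 5*s - 14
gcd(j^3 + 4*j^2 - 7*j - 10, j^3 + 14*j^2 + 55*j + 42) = j + 1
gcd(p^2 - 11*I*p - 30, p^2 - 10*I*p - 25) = p - 5*I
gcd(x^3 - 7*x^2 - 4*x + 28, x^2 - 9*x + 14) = x^2 - 9*x + 14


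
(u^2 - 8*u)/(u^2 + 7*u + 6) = u*(u - 8)/(u^2 + 7*u + 6)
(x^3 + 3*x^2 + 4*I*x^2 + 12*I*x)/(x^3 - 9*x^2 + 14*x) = (x^2 + x*(3 + 4*I) + 12*I)/(x^2 - 9*x + 14)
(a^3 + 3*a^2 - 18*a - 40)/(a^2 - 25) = (a^2 - 2*a - 8)/(a - 5)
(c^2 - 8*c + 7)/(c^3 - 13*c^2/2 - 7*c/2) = 2*(c - 1)/(c*(2*c + 1))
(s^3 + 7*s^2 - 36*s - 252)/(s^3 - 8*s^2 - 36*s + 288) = (s + 7)/(s - 8)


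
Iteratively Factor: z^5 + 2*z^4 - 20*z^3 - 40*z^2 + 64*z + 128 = (z + 2)*(z^4 - 20*z^2 + 64) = (z + 2)^2*(z^3 - 2*z^2 - 16*z + 32) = (z - 2)*(z + 2)^2*(z^2 - 16) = (z - 4)*(z - 2)*(z + 2)^2*(z + 4)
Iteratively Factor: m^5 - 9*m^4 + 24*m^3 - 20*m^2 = (m - 2)*(m^4 - 7*m^3 + 10*m^2) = (m - 5)*(m - 2)*(m^3 - 2*m^2) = (m - 5)*(m - 2)^2*(m^2) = m*(m - 5)*(m - 2)^2*(m)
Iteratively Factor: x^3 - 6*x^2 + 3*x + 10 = (x + 1)*(x^2 - 7*x + 10) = (x - 5)*(x + 1)*(x - 2)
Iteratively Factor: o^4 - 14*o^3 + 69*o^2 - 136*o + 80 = (o - 4)*(o^3 - 10*o^2 + 29*o - 20) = (o - 5)*(o - 4)*(o^2 - 5*o + 4) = (o - 5)*(o - 4)*(o - 1)*(o - 4)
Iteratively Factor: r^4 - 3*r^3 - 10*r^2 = (r - 5)*(r^3 + 2*r^2) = r*(r - 5)*(r^2 + 2*r) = r*(r - 5)*(r + 2)*(r)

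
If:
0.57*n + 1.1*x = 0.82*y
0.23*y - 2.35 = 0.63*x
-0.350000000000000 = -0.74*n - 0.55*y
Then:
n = 3.86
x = -5.39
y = -4.55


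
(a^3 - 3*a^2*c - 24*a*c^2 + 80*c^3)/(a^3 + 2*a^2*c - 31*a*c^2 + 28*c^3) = (a^2 + a*c - 20*c^2)/(a^2 + 6*a*c - 7*c^2)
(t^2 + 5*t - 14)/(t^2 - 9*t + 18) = (t^2 + 5*t - 14)/(t^2 - 9*t + 18)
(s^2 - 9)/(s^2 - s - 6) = (s + 3)/(s + 2)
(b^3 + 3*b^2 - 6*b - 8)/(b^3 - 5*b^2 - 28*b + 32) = (b^2 - b - 2)/(b^2 - 9*b + 8)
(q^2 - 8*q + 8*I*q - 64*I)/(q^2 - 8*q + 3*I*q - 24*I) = (q + 8*I)/(q + 3*I)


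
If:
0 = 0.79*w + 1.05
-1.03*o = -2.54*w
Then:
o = -3.28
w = -1.33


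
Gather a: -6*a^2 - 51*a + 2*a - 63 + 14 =-6*a^2 - 49*a - 49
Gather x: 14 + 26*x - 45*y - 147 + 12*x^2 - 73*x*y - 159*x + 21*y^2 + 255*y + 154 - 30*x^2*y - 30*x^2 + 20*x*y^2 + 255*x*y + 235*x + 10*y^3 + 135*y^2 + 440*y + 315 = x^2*(-30*y - 18) + x*(20*y^2 + 182*y + 102) + 10*y^3 + 156*y^2 + 650*y + 336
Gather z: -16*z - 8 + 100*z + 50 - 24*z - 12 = 60*z + 30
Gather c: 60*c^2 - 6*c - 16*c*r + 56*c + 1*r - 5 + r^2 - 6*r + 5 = 60*c^2 + c*(50 - 16*r) + r^2 - 5*r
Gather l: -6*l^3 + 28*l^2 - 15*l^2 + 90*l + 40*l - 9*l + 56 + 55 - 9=-6*l^3 + 13*l^2 + 121*l + 102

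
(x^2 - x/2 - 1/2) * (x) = x^3 - x^2/2 - x/2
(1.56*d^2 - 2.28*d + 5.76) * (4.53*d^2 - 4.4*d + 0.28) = 7.0668*d^4 - 17.1924*d^3 + 36.5616*d^2 - 25.9824*d + 1.6128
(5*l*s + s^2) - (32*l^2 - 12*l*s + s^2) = -32*l^2 + 17*l*s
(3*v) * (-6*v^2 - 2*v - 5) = -18*v^3 - 6*v^2 - 15*v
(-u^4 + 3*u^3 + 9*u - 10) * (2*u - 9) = -2*u^5 + 15*u^4 - 27*u^3 + 18*u^2 - 101*u + 90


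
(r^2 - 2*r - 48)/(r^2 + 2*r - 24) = (r - 8)/(r - 4)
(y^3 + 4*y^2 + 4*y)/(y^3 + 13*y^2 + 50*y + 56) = y*(y + 2)/(y^2 + 11*y + 28)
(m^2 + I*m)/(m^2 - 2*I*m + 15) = m*(m + I)/(m^2 - 2*I*m + 15)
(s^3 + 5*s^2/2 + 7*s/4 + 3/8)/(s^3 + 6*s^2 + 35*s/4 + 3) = (s + 1/2)/(s + 4)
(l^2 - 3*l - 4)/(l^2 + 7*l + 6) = (l - 4)/(l + 6)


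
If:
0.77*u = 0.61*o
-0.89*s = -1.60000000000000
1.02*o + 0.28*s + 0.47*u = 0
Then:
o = -0.36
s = 1.80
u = -0.29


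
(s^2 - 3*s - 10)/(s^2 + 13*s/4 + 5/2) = 4*(s - 5)/(4*s + 5)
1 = 1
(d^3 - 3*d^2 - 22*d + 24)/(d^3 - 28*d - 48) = (d - 1)/(d + 2)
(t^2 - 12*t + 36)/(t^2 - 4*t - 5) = (-t^2 + 12*t - 36)/(-t^2 + 4*t + 5)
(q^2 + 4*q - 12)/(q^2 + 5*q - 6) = (q - 2)/(q - 1)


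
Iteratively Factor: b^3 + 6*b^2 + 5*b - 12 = (b + 4)*(b^2 + 2*b - 3) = (b + 3)*(b + 4)*(b - 1)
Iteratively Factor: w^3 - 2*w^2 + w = (w - 1)*(w^2 - w) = w*(w - 1)*(w - 1)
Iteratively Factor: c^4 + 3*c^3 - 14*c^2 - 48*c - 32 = (c + 2)*(c^3 + c^2 - 16*c - 16) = (c + 1)*(c + 2)*(c^2 - 16) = (c + 1)*(c + 2)*(c + 4)*(c - 4)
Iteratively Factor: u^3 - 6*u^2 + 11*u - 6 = (u - 2)*(u^2 - 4*u + 3) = (u - 3)*(u - 2)*(u - 1)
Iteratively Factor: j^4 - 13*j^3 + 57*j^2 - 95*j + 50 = (j - 5)*(j^3 - 8*j^2 + 17*j - 10) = (j - 5)*(j - 1)*(j^2 - 7*j + 10) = (j - 5)^2*(j - 1)*(j - 2)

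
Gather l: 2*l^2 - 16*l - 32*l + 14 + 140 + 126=2*l^2 - 48*l + 280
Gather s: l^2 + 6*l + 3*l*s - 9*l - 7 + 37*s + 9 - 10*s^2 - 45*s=l^2 - 3*l - 10*s^2 + s*(3*l - 8) + 2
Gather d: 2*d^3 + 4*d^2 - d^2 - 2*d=2*d^3 + 3*d^2 - 2*d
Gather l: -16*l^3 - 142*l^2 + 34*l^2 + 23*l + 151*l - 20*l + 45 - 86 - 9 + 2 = -16*l^3 - 108*l^2 + 154*l - 48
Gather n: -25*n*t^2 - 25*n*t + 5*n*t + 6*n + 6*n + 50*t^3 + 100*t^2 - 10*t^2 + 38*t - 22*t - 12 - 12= n*(-25*t^2 - 20*t + 12) + 50*t^3 + 90*t^2 + 16*t - 24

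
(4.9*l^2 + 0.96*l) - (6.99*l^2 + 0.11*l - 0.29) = -2.09*l^2 + 0.85*l + 0.29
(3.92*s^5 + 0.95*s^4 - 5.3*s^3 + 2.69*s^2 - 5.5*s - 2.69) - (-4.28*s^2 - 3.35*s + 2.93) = 3.92*s^5 + 0.95*s^4 - 5.3*s^3 + 6.97*s^2 - 2.15*s - 5.62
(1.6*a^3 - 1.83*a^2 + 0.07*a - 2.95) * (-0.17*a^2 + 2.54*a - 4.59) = -0.272*a^5 + 4.3751*a^4 - 12.0041*a^3 + 9.079*a^2 - 7.8143*a + 13.5405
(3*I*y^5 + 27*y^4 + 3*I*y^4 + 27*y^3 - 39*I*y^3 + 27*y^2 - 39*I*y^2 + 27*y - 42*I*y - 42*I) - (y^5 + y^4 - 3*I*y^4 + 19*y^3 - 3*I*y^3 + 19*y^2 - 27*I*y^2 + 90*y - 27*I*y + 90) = -y^5 + 3*I*y^5 + 26*y^4 + 6*I*y^4 + 8*y^3 - 36*I*y^3 + 8*y^2 - 12*I*y^2 - 63*y - 15*I*y - 90 - 42*I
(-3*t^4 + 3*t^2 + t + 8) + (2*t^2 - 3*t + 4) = -3*t^4 + 5*t^2 - 2*t + 12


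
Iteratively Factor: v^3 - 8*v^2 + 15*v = (v - 5)*(v^2 - 3*v) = v*(v - 5)*(v - 3)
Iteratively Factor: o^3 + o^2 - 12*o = (o - 3)*(o^2 + 4*o) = (o - 3)*(o + 4)*(o)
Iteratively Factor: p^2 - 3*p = (p - 3)*(p)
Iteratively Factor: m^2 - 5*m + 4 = (m - 4)*(m - 1)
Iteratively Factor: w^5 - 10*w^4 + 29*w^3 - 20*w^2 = (w - 4)*(w^4 - 6*w^3 + 5*w^2) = w*(w - 4)*(w^3 - 6*w^2 + 5*w) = w*(w - 4)*(w - 1)*(w^2 - 5*w) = w*(w - 5)*(w - 4)*(w - 1)*(w)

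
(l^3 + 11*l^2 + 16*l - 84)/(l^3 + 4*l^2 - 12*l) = (l + 7)/l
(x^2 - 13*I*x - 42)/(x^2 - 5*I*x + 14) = (x - 6*I)/(x + 2*I)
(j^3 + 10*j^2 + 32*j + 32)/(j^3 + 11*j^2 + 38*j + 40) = (j + 4)/(j + 5)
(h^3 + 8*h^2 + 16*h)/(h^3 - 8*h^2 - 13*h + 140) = h*(h + 4)/(h^2 - 12*h + 35)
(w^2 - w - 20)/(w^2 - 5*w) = (w + 4)/w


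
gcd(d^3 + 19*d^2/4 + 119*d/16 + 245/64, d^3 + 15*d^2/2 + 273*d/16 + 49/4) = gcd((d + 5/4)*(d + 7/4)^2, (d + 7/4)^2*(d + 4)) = d^2 + 7*d/2 + 49/16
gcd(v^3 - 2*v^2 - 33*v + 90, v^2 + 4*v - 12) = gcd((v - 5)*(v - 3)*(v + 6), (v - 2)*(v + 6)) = v + 6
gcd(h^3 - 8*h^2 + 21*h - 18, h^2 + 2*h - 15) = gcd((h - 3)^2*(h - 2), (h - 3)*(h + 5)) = h - 3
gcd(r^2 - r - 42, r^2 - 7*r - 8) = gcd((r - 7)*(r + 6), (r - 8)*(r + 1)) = 1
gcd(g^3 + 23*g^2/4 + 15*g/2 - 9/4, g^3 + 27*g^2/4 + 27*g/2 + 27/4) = g^2 + 6*g + 9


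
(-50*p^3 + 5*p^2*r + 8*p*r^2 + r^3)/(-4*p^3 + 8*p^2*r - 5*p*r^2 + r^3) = (25*p^2 + 10*p*r + r^2)/(2*p^2 - 3*p*r + r^2)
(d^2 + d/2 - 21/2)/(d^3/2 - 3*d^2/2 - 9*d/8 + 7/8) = 4*(2*d^2 + d - 21)/(4*d^3 - 12*d^2 - 9*d + 7)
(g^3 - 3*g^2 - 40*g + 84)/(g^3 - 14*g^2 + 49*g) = (g^2 + 4*g - 12)/(g*(g - 7))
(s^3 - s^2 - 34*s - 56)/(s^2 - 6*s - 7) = (s^2 + 6*s + 8)/(s + 1)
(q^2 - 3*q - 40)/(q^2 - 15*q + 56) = (q + 5)/(q - 7)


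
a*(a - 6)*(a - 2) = a^3 - 8*a^2 + 12*a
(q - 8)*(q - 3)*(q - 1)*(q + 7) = q^4 - 5*q^3 - 49*q^2 + 221*q - 168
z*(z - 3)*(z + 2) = z^3 - z^2 - 6*z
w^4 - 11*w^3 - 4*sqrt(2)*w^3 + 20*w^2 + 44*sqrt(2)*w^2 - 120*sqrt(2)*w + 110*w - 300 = (w - 6)*(w - 5)*(w - 5*sqrt(2))*(w + sqrt(2))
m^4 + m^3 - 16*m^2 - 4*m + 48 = (m - 3)*(m - 2)*(m + 2)*(m + 4)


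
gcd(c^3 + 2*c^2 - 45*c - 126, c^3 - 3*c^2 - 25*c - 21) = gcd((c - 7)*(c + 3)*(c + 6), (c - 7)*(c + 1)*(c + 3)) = c^2 - 4*c - 21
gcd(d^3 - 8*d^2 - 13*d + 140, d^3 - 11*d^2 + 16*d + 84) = d - 7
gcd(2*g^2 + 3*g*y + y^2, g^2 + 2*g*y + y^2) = g + y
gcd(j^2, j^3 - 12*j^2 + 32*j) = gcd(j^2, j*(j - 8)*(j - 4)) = j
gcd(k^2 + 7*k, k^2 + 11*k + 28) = k + 7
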